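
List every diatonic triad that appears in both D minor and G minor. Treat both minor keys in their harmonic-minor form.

Gm

Triads in D minor (harmonic minor): D minor (i), E diminished (ii°), F augmented (III+), G minor (iv), A major (V), Bb major (VI), C# diminished (vii°).
Triads in G minor (harmonic minor): G minor (i), A diminished (ii°), Bb augmented (III+), C minor (iv), D major (V), Eb major (VI), F# diminished (vii°).
Shared triads with their functions: G minor (iv in D minor, i in G minor).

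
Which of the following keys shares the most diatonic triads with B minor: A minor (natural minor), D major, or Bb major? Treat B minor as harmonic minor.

D major

Triads of B minor (harmonic minor): Bm (i), C#dim (ii°), Daug (III+), Em (iv), F# (V), G (VI), A#dim (vii°).
A minor (natural minor) shares 2: Em, G.
D major shares 4: Bm, C#dim, Em, G.
Bb major shares 0: none.
The most common triads (4) are shared with D major.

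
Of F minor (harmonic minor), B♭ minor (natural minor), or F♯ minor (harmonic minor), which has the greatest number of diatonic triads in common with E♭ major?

B♭ minor

Triads of E♭ major: E♭ (I), Fm (ii), Gm (iii), A♭ (IV), B♭ (V), Cm (vi), Ddim (vii°).
F minor (harmonic minor) shares 1: Fm.
B♭ minor (natural minor) shares 2: Fm, A♭.
F♯ minor (harmonic minor) shares 0: none.
The most common triads (2) are shared with B♭ minor.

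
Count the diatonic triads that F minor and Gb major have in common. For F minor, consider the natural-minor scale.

Diatonic triads of F minor (natural minor): Fm (i), Gdim (ii°), Ab (III), Bbm (iv), Cm (v), Db (VI), Eb (VII).
Diatonic triads of Gb major: Gb (I), Abm (ii), Bbm (iii), Cb (IV), Db (V), Ebm (vi), Fdim (vii°).
Matching root and quality in both lists: Bbm, Db.
That gives 2 common triads.

2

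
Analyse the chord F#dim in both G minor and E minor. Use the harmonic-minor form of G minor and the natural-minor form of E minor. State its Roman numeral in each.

vii° in G minor; ii° in E minor

The scale of G minor (harmonic minor) is G A Bb C D Eb F#; F# is degree 7, and the triad built there (F#-A-C) is diminished, so it is vii°.
The scale of E minor (natural minor) is E F# G A B C D; F# is degree 2, and the triad built there (F#-A-C) is diminished, so it is ii°.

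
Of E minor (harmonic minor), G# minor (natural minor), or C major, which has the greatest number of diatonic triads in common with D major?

C major

Triads of D major: D (I), Em (ii), F#m (iii), G (IV), A (V), Bm (vi), C#dim (vii°).
E minor (harmonic minor) shares 1: Em.
G# minor (natural minor) shares 0: none.
C major shares 2: Em, G.
The most common triads (2) are shared with C major.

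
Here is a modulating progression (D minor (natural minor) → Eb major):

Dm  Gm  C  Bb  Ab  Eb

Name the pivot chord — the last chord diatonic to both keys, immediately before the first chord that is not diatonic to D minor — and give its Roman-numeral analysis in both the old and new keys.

Chords diatonic to D minor: Dm, Edim, F, Gm, Am, Bb, C.
Reading the progression, the first chord not in that set is Ab, so the modulation leaves D minor there.
The chord immediately before Ab is Bb, which is diatonic to both keys: VI in D minor and V in Eb major.

Bb — VI in D minor, V in Eb major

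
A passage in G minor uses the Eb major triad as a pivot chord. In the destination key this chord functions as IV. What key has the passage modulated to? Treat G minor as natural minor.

The numeral IV denotes a major triad on scale degree 4. With Eb on degree 4, the tonic of the new key is Bb.
Degree 4 carries a major triad in major keys, so the destination is Bb major.
Check: the diatonic triads of Bb major are Bb (I), Cm (ii), Dm (iii), Eb (IV), F (V), Gm (vi), Adim (vii°) — Eb major is indeed IV.

Bb major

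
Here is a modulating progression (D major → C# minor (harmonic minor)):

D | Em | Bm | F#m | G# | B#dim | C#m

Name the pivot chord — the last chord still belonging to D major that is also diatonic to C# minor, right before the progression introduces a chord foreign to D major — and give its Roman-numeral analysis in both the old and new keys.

F#m — iii in D major, iv in C# minor

Chords diatonic to D major: D, Em, F#m, G, A, Bm, C#dim.
Reading the progression, the first chord not in that set is G#, so the modulation leaves D major there.
The chord immediately before G# is F#m, which is diatonic to both keys: iii in D major and iv in C# minor.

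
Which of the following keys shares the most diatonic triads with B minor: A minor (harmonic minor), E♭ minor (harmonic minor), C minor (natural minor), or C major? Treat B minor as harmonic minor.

C major

Triads of B minor (harmonic minor): Bm (i), C♯dim (ii°), Daug (III+), Em (iv), F♯ (V), G (VI), A♯dim (vii°).
A minor (harmonic minor) shares 0: none.
E♭ minor (harmonic minor) shares 0: none.
C minor (natural minor) shares 0: none.
C major shares 2: Em, G.
The most common triads (2) are shared with C major.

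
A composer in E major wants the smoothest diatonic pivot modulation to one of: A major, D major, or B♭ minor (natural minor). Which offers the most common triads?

A major

Triads of E major: E major (I), F♯ minor (ii), G♯ minor (iii), A major (IV), B major (V), C♯ minor (vi), D♯ diminished (vii°).
A major shares 4: E, F♯m, A, C♯m.
D major shares 2: F♯m, A.
B♭ minor (natural minor) shares 0: none.
The most common triads (4) are shared with A major.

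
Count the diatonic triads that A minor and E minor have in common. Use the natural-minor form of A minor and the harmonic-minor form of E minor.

Diatonic triads of A minor (natural minor): Am (i), Bdim (ii°), C (III), Dm (iv), Em (v), F (VI), G (VII).
Diatonic triads of E minor (harmonic minor): Em (i), F♯dim (ii°), Gaug (III+), Am (iv), B (V), C (VI), D♯dim (vii°).
Matching root and quality in both lists: Am, C, Em.
That gives 3 common triads.

3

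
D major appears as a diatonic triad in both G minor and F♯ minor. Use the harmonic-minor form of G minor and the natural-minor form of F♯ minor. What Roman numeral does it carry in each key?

The scale of G minor (harmonic minor) is G A B♭ C D E♭ F♯; D is degree 5, and the triad built there (D-F♯-A) is major, so it is V.
The scale of F♯ minor (natural minor) is F♯ G♯ A B C♯ D E; D is degree 6, and the triad built there (D-F♯-A) is major, so it is VI.

V in G minor; VI in F♯ minor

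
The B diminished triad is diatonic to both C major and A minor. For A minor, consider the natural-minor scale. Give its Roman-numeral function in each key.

vii° in C major; ii° in A minor

The scale of C major is C D E F G A B; B is degree 7, and the triad built there (B-D-F) is diminished, so it is vii°.
The scale of A minor (natural minor) is A B C D E F G; B is degree 2, and the triad built there (B-D-F) is diminished, so it is ii°.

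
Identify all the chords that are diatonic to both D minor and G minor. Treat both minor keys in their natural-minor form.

Dm, F, Gm, Bb

Triads in D minor (natural minor): Dm (i), Edim (ii°), F (III), Gm (iv), Am (v), Bb (VI), C (VII).
Triads in G minor (natural minor): Gm (i), Adim (ii°), Bb (III), Cm (iv), Dm (v), Eb (VI), F (VII).
Shared triads with their functions: Dm (i in D minor, v in G minor); F (III in D minor, VII in G minor); Gm (iv in D minor, i in G minor); Bb (VI in D minor, III in G minor).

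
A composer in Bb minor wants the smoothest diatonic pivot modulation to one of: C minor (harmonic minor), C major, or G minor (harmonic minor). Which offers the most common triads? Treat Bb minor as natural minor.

C minor

Triads of Bb minor (natural minor): Bb minor (i), C diminished (ii°), Db major (III), Eb minor (iv), F minor (v), Gb major (VI), Ab major (VII).
C minor (harmonic minor) shares 2: Fm, Ab.
C major shares 0: none.
G minor (harmonic minor) shares 0: none.
The most common triads (2) are shared with C minor.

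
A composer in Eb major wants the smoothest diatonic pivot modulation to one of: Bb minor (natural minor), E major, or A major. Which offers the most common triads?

Bb minor

Triads of Eb major: Eb major (I), F minor (ii), G minor (iii), Ab major (IV), Bb major (V), C minor (vi), D diminished (vii°).
Bb minor (natural minor) shares 2: Fm, Ab.
E major shares 0: none.
A major shares 0: none.
The most common triads (2) are shared with Bb minor.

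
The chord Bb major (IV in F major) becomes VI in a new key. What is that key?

The numeral VI denotes a major triad on scale degree 6. With Bb on degree 6, the tonic of the new key is D.
Degree 6 carries a major triad in minor keys, so the destination is D minor.
Check: the diatonic triads of D minor (natural minor) are Dm (i), Edim (ii°), F (III), Gm (iv), Am (v), Bb (VI), C (VII) — Bb major is indeed VI.

D minor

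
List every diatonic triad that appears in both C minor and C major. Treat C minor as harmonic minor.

G, Bdim

Triads in C minor (harmonic minor): Cm (i), Ddim (ii°), Ebaug (III+), Fm (iv), G (V), Ab (VI), Bdim (vii°).
Triads in C major: C (I), Dm (ii), Em (iii), F (IV), G (V), Am (vi), Bdim (vii°).
Shared triads with their functions: G (V in C minor, V in C major); Bdim (vii° in C minor, vii° in C major).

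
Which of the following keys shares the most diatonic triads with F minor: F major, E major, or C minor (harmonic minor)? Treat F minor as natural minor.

C minor

Triads of F minor (natural minor): Fm (i), Gdim (ii°), Ab (III), Bbm (iv), Cm (v), Db (VI), Eb (VII).
F major shares 0: none.
E major shares 0: none.
C minor (harmonic minor) shares 3: Fm, Ab, Cm.
The most common triads (3) are shared with C minor.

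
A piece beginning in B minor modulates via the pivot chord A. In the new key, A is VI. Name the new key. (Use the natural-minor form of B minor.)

The numeral VI denotes a major triad on scale degree 6. With A on degree 6, the tonic of the new key is C#.
Degree 6 carries a major triad in minor keys, so the destination is C# minor.
Check: the diatonic triads of C# minor (natural minor) are C#m (i), D#dim (ii°), E (III), F#m (iv), G#m (v), A (VI), B (VII) — A is indeed VI.

C# minor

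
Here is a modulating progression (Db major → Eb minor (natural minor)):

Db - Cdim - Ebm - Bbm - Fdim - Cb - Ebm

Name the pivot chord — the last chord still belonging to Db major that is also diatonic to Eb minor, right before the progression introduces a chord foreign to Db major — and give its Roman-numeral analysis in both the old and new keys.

Chords diatonic to Db major: Db, Ebm, Fm, Gb, Ab, Bbm, Cdim.
Reading the progression, the first chord not in that set is Fdim, so the modulation leaves Db major there.
The chord immediately before Fdim is Bbm, which is diatonic to both keys: vi in Db major and v in Eb minor.

Bbm — vi in Db major, v in Eb minor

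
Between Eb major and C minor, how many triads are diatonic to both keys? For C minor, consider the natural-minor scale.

Diatonic triads of Eb major: Eb (I), Fm (ii), Gm (iii), Ab (IV), Bb (V), Cm (vi), Ddim (vii°).
Diatonic triads of C minor (natural minor): Cm (i), Ddim (ii°), Eb (III), Fm (iv), Gm (v), Ab (VI), Bb (VII).
Matching root and quality in both lists: Eb, Fm, Gm, Ab, Bb, Cm, Ddim.
That gives 7 common triads.

7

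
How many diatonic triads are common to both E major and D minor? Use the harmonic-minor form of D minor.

1

Diatonic triads of E major: E major (I), F# minor (ii), G# minor (iii), A major (IV), B major (V), C# minor (vi), D# diminished (vii°).
Diatonic triads of D minor (harmonic minor): D minor (i), E diminished (ii°), F augmented (III+), G minor (iv), A major (V), Bb major (VI), C# diminished (vii°).
Matching root and quality in both lists: A major.
That gives 1 common triad.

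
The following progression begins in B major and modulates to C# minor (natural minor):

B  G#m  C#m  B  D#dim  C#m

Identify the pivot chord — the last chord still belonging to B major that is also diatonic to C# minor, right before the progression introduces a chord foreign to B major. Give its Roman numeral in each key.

Chords diatonic to B major: B, C#m, D#m, E, F#, G#m, A#dim.
Reading the progression, the first chord not in that set is D#dim, so the modulation leaves B major there.
The chord immediately before D#dim is B, which is diatonic to both keys: I in B major and VII in C# minor.

B — I in B major, VII in C# minor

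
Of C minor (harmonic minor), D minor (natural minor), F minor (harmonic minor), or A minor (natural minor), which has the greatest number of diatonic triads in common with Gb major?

Triads of Gb major: Gb (I), Abm (ii), Bbm (iii), Cb (IV), Db (V), Ebm (vi), Fdim (vii°).
C minor (harmonic minor) shares 0: none.
D minor (natural minor) shares 0: none.
F minor (harmonic minor) shares 2: Bbm, Db.
A minor (natural minor) shares 0: none.
The most common triads (2) are shared with F minor.

F minor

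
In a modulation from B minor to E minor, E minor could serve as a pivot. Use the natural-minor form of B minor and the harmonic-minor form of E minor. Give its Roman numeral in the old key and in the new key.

The scale of B minor (natural minor) is B C# D E F# G A; E is degree 4, and the triad built there (E-G-B) is minor, so it is iv.
The scale of E minor (harmonic minor) is E F# G A B C D#; E is degree 1, and the triad built there (E-G-B) is minor, so it is i.

iv in B minor; i in E minor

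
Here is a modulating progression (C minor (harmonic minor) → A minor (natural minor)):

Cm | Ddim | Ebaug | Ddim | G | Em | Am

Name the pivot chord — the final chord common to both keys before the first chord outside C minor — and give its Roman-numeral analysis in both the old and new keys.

G — V in C minor, VII in A minor

Chords diatonic to C minor: Cm, Ddim, Ebaug, Fm, G, Ab, Bdim.
Reading the progression, the first chord not in that set is Em, so the modulation leaves C minor there.
The chord immediately before Em is G, which is diatonic to both keys: V in C minor and VII in A minor.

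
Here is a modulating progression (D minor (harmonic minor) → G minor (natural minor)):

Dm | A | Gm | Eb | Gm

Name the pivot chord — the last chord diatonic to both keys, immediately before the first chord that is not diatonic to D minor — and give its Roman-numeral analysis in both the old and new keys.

Chords diatonic to D minor: Dm, Edim, Faug, Gm, A, Bb, C#dim.
Reading the progression, the first chord not in that set is Eb, so the modulation leaves D minor there.
The chord immediately before Eb is Gm, which is diatonic to both keys: iv in D minor and i in G minor.

Gm — iv in D minor, i in G minor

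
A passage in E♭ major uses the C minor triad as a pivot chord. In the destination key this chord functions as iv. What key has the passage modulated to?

The numeral iv denotes a minor triad on scale degree 4. With C on degree 4, the tonic of the new key is G.
Degree 4 carries a minor triad in minor keys, so the destination is G minor.
Check: the diatonic triads of G minor (natural minor) are Gm (i), Adim (ii°), B♭ (III), Cm (iv), Dm (v), E♭ (VI), F (VII) — C minor is indeed iv.

G minor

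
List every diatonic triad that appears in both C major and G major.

Triads in C major: C (I), Dm (ii), Em (iii), F (IV), G (V), Am (vi), Bdim (vii°).
Triads in G major: G (I), Am (ii), Bm (iii), C (IV), D (V), Em (vi), F#dim (vii°).
Shared triads with their functions: C (I in C major, IV in G major); Em (iii in C major, vi in G major); G (V in C major, I in G major); Am (vi in C major, ii in G major).

C, Em, G, Am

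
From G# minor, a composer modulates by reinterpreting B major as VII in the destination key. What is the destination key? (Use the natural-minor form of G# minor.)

C# minor

The numeral VII denotes a major triad on scale degree 7. With B on degree 7, the tonic of the new key is C#.
Degree 7 carries a major triad in natural-minor keys, so the destination is C# minor.
Check: the diatonic triads of C# minor (natural minor) are C#m (i), D#dim (ii°), E (III), F#m (iv), G#m (v), A (VI), B (VII) — B major is indeed VII.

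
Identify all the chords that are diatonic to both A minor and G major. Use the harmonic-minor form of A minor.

Triads in A minor (harmonic minor): A minor (i), B diminished (ii°), C augmented (III+), D minor (iv), E major (V), F major (VI), G♯ diminished (vii°).
Triads in G major: G major (I), A minor (ii), B minor (iii), C major (IV), D major (V), E minor (vi), F♯ diminished (vii°).
Shared triads with their functions: A minor (i in A minor, ii in G major).

Am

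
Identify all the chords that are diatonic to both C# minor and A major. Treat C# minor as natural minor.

Triads in C# minor (natural minor): C#m (i), D#dim (ii°), E (III), F#m (iv), G#m (v), A (VI), B (VII).
Triads in A major: A (I), Bm (ii), C#m (iii), D (IV), E (V), F#m (vi), G#dim (vii°).
Shared triads with their functions: C#m (i in C# minor, iii in A major); E (III in C# minor, V in A major); F#m (iv in C# minor, vi in A major); A (VI in C# minor, I in A major).

C#m, E, F#m, A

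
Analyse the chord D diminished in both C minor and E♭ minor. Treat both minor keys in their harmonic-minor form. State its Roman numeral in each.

The scale of C minor (harmonic minor) is C D E♭ F G A♭ B; D is degree 2, and the triad built there (D-F-A♭) is diminished, so it is ii°.
The scale of E♭ minor (harmonic minor) is E♭ F G♭ A♭ B♭ C♭ D; D is degree 7, and the triad built there (D-F-A♭) is diminished, so it is vii°.

ii° in C minor; vii° in E♭ minor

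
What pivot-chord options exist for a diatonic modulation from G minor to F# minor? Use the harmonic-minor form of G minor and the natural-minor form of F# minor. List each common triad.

Triads in G minor (harmonic minor): Gm (i), Adim (ii°), Bbaug (III+), Cm (iv), D (V), Eb (VI), F#dim (vii°).
Triads in F# minor (natural minor): F#m (i), G#dim (ii°), A (III), Bm (iv), C#m (v), D (VI), E (VII).
Shared triads with their functions: D (V in G minor, VI in F# minor).

D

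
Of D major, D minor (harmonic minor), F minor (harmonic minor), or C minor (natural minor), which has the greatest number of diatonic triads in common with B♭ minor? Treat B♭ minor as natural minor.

Triads of B♭ minor (natural minor): B♭m (i), Cdim (ii°), D♭ (III), E♭m (iv), Fm (v), G♭ (VI), A♭ (VII).
D major shares 0: none.
D minor (harmonic minor) shares 0: none.
F minor (harmonic minor) shares 3: B♭m, D♭, Fm.
C minor (natural minor) shares 2: Fm, A♭.
The most common triads (3) are shared with F minor.

F minor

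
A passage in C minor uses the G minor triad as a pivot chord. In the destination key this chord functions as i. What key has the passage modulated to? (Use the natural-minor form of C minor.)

G minor

The numeral i denotes a minor triad on scale degree 1. With G on degree 1, the tonic of the new key is G.
Degree 1 carries a minor triad in minor keys, so the destination is G minor.
Check: the diatonic triads of G minor (natural minor) are Gm (i), Adim (ii°), Bb (III), Cm (iv), Dm (v), Eb (VI), F (VII) — G minor is indeed i.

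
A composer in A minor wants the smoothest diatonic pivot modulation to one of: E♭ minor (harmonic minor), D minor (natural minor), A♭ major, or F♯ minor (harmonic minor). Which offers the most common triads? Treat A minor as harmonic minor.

D minor

Triads of A minor (harmonic minor): A minor (i), B diminished (ii°), C augmented (III+), D minor (iv), E major (V), F major (VI), G♯ diminished (vii°).
E♭ minor (harmonic minor) shares 0: none.
D minor (natural minor) shares 3: Am, Dm, F.
A♭ major shares 0: none.
F♯ minor (harmonic minor) shares 1: G♯dim.
The most common triads (3) are shared with D minor.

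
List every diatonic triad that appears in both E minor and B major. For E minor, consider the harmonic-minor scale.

B

Triads in E minor (harmonic minor): Em (i), F#dim (ii°), Gaug (III+), Am (iv), B (V), C (VI), D#dim (vii°).
Triads in B major: B (I), C#m (ii), D#m (iii), E (IV), F# (V), G#m (vi), A#dim (vii°).
Shared triads with their functions: B (V in E minor, I in B major).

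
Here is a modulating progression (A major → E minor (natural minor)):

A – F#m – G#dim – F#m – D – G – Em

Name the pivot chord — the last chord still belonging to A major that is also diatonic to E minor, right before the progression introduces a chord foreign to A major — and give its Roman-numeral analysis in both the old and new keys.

D — IV in A major, VII in E minor

Chords diatonic to A major: A, Bm, C#m, D, E, F#m, G#dim.
Reading the progression, the first chord not in that set is G, so the modulation leaves A major there.
The chord immediately before G is D, which is diatonic to both keys: IV in A major and VII in E minor.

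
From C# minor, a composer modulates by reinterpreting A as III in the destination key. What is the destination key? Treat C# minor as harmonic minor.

F# minor

The numeral III denotes a major triad on scale degree 3. With A on degree 3, the tonic of the new key is F#.
Degree 3 carries a major triad in natural-minor keys, so the destination is F# minor.
Check: the diatonic triads of F# minor (natural minor) are F#m (i), G#dim (ii°), A (III), Bm (iv), C#m (v), D (VI), E (VII) — A is indeed III.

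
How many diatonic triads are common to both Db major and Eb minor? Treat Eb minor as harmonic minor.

Diatonic triads of Db major: Db major (I), Eb minor (ii), F minor (iii), Gb major (IV), Ab major (V), Bb minor (vi), C diminished (vii°).
Diatonic triads of Eb minor (harmonic minor): Eb minor (i), F diminished (ii°), Gb augmented (III+), Ab minor (iv), Bb major (V), Cb major (VI), D diminished (vii°).
Matching root and quality in both lists: Eb minor.
That gives 1 common triad.

1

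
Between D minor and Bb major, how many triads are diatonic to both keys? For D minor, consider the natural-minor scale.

Diatonic triads of D minor (natural minor): Dm (i), Edim (ii°), F (III), Gm (iv), Am (v), Bb (VI), C (VII).
Diatonic triads of Bb major: Bb (I), Cm (ii), Dm (iii), Eb (IV), F (V), Gm (vi), Adim (vii°).
Matching root and quality in both lists: Dm, F, Gm, Bb.
That gives 4 common triads.

4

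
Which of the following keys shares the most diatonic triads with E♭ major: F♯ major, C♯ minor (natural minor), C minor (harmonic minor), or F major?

C minor

Triads of E♭ major: E♭ major (I), F minor (ii), G minor (iii), A♭ major (IV), B♭ major (V), C minor (vi), D diminished (vii°).
F♯ major shares 0: none.
C♯ minor (natural minor) shares 0: none.
C minor (harmonic minor) shares 4: Fm, A♭, Cm, Ddim.
F major shares 2: Gm, B♭.
The most common triads (4) are shared with C minor.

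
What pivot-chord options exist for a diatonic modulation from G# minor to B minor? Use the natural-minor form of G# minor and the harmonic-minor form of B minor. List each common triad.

Triads in G# minor (natural minor): G#m (i), A#dim (ii°), B (III), C#m (iv), D#m (v), E (VI), F# (VII).
Triads in B minor (harmonic minor): Bm (i), C#dim (ii°), Daug (III+), Em (iv), F# (V), G (VI), A#dim (vii°).
Shared triads with their functions: A#dim (ii° in G# minor, vii° in B minor); F# (VII in G# minor, V in B minor).

A#dim, F#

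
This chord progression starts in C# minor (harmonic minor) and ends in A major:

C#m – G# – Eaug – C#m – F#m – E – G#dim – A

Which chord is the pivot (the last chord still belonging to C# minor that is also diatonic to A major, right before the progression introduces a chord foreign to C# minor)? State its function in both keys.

Chords diatonic to C# minor: C#m, D#dim, Eaug, F#m, G#, A, B#dim.
Reading the progression, the first chord not in that set is E, so the modulation leaves C# minor there.
The chord immediately before E is F#m, which is diatonic to both keys: iv in C# minor and vi in A major.

F#m — iv in C# minor, vi in A major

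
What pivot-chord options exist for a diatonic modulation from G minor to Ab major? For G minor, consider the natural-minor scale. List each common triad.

Triads in G minor (natural minor): G minor (i), A diminished (ii°), Bb major (III), C minor (iv), D minor (v), Eb major (VI), F major (VII).
Triads in Ab major: Ab major (I), Bb minor (ii), C minor (iii), Db major (IV), Eb major (V), F minor (vi), G diminished (vii°).
Shared triads with their functions: C minor (iv in G minor, iii in Ab major); Eb major (VI in G minor, V in Ab major).

Cm, Eb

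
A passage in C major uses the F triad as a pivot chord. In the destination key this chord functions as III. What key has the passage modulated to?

D minor

The numeral III denotes a major triad on scale degree 3. With F on degree 3, the tonic of the new key is D.
Degree 3 carries a major triad in natural-minor keys, so the destination is D minor.
Check: the diatonic triads of D minor (natural minor) are Dm (i), Edim (ii°), F (III), Gm (iv), Am (v), Bb (VI), C (VII) — F is indeed III.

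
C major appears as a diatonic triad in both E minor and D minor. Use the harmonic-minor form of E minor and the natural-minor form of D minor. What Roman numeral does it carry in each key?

VI in E minor; VII in D minor

The scale of E minor (harmonic minor) is E F# G A B C D#; C is degree 6, and the triad built there (C-E-G) is major, so it is VI.
The scale of D minor (natural minor) is D E F G A Bb C; C is degree 7, and the triad built there (C-E-G) is major, so it is VII.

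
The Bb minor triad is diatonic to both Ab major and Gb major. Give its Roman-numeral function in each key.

The scale of Ab major is Ab Bb C Db Eb F G; Bb is degree 2, and the triad built there (Bb-Db-F) is minor, so it is ii.
The scale of Gb major is Gb Ab Bb Cb Db Eb F; Bb is degree 3, and the triad built there (Bb-Db-F) is minor, so it is iii.

ii in Ab major; iii in Gb major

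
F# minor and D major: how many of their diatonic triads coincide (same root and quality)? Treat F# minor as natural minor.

4

Diatonic triads of F# minor (natural minor): F# minor (i), G# diminished (ii°), A major (III), B minor (iv), C# minor (v), D major (VI), E major (VII).
Diatonic triads of D major: D major (I), E minor (ii), F# minor (iii), G major (IV), A major (V), B minor (vi), C# diminished (vii°).
Matching root and quality in both lists: F# minor, A major, B minor, D major.
That gives 4 common triads.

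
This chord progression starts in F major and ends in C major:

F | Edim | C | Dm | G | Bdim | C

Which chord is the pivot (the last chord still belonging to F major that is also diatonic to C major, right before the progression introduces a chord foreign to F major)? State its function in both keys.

Chords diatonic to F major: F, Gm, Am, B♭, C, Dm, Edim.
Reading the progression, the first chord not in that set is G, so the modulation leaves F major there.
The chord immediately before G is Dm, which is diatonic to both keys: vi in F major and ii in C major.

Dm — vi in F major, ii in C major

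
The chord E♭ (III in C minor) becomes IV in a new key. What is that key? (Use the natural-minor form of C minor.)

B♭ major

The numeral IV denotes a major triad on scale degree 4. With E♭ on degree 4, the tonic of the new key is B♭.
Degree 4 carries a major triad in major keys, so the destination is B♭ major.
Check: the diatonic triads of B♭ major are B♭ (I), Cm (ii), Dm (iii), E♭ (IV), F (V), Gm (vi), Adim (vii°) — E♭ is indeed IV.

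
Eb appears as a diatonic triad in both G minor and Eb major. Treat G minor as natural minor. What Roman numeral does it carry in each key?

VI in G minor; I in Eb major

The scale of G minor (natural minor) is G A Bb C D Eb F; Eb is degree 6, and the triad built there (Eb-G-Bb) is major, so it is VI.
The scale of Eb major is Eb F G Ab Bb C D; Eb is degree 1, and the triad built there (Eb-G-Bb) is major, so it is I.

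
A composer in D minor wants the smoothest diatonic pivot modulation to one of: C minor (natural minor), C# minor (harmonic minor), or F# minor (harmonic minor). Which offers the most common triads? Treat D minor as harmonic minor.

C minor

Triads of D minor (harmonic minor): D minor (i), E diminished (ii°), F augmented (III+), G minor (iv), A major (V), Bb major (VI), C# diminished (vii°).
C minor (natural minor) shares 2: Gm, Bb.
C# minor (harmonic minor) shares 1: A.
F# minor (harmonic minor) shares 0: none.
The most common triads (2) are shared with C minor.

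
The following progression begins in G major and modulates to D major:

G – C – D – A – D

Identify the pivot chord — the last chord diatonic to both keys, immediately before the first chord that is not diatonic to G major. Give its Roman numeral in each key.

Chords diatonic to G major: G, Am, Bm, C, D, Em, F♯dim.
Reading the progression, the first chord not in that set is A, so the modulation leaves G major there.
The chord immediately before A is D, which is diatonic to both keys: V in G major and I in D major.

D — V in G major, I in D major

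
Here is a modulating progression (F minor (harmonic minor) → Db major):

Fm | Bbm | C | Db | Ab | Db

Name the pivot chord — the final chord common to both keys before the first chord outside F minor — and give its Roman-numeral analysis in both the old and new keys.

Chords diatonic to F minor: Fm, Gdim, Abaug, Bbm, C, Db, Edim.
Reading the progression, the first chord not in that set is Ab, so the modulation leaves F minor there.
The chord immediately before Ab is Db, which is diatonic to both keys: VI in F minor and I in Db major.

Db — VI in F minor, I in Db major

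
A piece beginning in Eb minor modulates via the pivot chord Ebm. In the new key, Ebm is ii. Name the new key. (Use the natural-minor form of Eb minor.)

The numeral ii denotes a minor triad on scale degree 2. With Eb on degree 2, the tonic of the new key is Db.
Degree 2 carries a minor triad in major keys, so the destination is Db major.
Check: the diatonic triads of Db major are Db (I), Ebm (ii), Fm (iii), Gb (IV), Ab (V), Bbm (vi), Cdim (vii°) — Ebm is indeed ii.

Db major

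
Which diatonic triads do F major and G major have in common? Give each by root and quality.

Triads in F major: F (I), Gm (ii), Am (iii), B♭ (IV), C (V), Dm (vi), Edim (vii°).
Triads in G major: G (I), Am (ii), Bm (iii), C (IV), D (V), Em (vi), F♯dim (vii°).
Shared triads with their functions: Am (iii in F major, ii in G major); C (V in F major, IV in G major).

Am, C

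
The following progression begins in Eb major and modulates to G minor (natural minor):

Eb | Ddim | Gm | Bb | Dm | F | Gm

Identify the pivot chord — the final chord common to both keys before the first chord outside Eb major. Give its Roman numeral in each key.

Bb — V in Eb major, III in G minor

Chords diatonic to Eb major: Eb, Fm, Gm, Ab, Bb, Cm, Ddim.
Reading the progression, the first chord not in that set is Dm, so the modulation leaves Eb major there.
The chord immediately before Dm is Bb, which is diatonic to both keys: V in Eb major and III in G minor.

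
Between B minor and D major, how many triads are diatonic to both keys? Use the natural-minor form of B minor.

Diatonic triads of B minor (natural minor): Bm (i), C#dim (ii°), D (III), Em (iv), F#m (v), G (VI), A (VII).
Diatonic triads of D major: D (I), Em (ii), F#m (iii), G (IV), A (V), Bm (vi), C#dim (vii°).
Matching root and quality in both lists: Bm, C#dim, D, Em, F#m, G, A.
That gives 7 common triads.

7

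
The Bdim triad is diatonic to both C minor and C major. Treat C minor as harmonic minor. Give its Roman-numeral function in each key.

vii° in C minor; vii° in C major

The scale of C minor (harmonic minor) is C D Eb F G Ab B; B is degree 7, and the triad built there (B-D-F) is diminished, so it is vii°.
The scale of C major is C D E F G A B; B is degree 7, and the triad built there (B-D-F) is diminished, so it is vii°.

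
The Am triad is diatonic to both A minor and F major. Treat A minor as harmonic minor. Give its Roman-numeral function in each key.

The scale of A minor (harmonic minor) is A B C D E F G#; A is degree 1, and the triad built there (A-C-E) is minor, so it is i.
The scale of F major is F G A Bb C D E; A is degree 3, and the triad built there (A-C-E) is minor, so it is iii.

i in A minor; iii in F major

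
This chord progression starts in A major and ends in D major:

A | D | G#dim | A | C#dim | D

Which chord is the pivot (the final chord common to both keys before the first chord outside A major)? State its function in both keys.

Chords diatonic to A major: A, Bm, C#m, D, E, F#m, G#dim.
Reading the progression, the first chord not in that set is C#dim, so the modulation leaves A major there.
The chord immediately before C#dim is A, which is diatonic to both keys: I in A major and V in D major.

A — I in A major, V in D major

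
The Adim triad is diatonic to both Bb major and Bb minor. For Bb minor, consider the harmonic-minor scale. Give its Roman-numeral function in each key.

vii° in Bb major; vii° in Bb minor

The scale of Bb major is Bb C D Eb F G A; A is degree 7, and the triad built there (A-C-Eb) is diminished, so it is vii°.
The scale of Bb minor (harmonic minor) is Bb C Db Eb F Gb A; A is degree 7, and the triad built there (A-C-Eb) is diminished, so it is vii°.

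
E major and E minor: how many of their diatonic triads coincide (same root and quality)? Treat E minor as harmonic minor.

Diatonic triads of E major: E (I), F#m (ii), G#m (iii), A (IV), B (V), C#m (vi), D#dim (vii°).
Diatonic triads of E minor (harmonic minor): Em (i), F#dim (ii°), Gaug (III+), Am (iv), B (V), C (VI), D#dim (vii°).
Matching root and quality in both lists: B, D#dim.
That gives 2 common triads.

2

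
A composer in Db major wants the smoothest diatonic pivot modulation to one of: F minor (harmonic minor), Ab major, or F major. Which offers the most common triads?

Triads of Db major: Db (I), Ebm (ii), Fm (iii), Gb (IV), Ab (V), Bbm (vi), Cdim (vii°).
F minor (harmonic minor) shares 3: Db, Fm, Bbm.
Ab major shares 4: Db, Fm, Ab, Bbm.
F major shares 0: none.
The most common triads (4) are shared with Ab major.

Ab major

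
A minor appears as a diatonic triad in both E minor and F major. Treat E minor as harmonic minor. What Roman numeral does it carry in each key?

iv in E minor; iii in F major

The scale of E minor (harmonic minor) is E F# G A B C D#; A is degree 4, and the triad built there (A-C-E) is minor, so it is iv.
The scale of F major is F G A Bb C D E; A is degree 3, and the triad built there (A-C-E) is minor, so it is iii.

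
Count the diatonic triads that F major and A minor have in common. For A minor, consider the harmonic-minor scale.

Diatonic triads of F major: F major (I), G minor (ii), A minor (iii), Bb major (IV), C major (V), D minor (vi), E diminished (vii°).
Diatonic triads of A minor (harmonic minor): A minor (i), B diminished (ii°), C augmented (III+), D minor (iv), E major (V), F major (VI), G# diminished (vii°).
Matching root and quality in both lists: F major, A minor, D minor.
That gives 3 common triads.

3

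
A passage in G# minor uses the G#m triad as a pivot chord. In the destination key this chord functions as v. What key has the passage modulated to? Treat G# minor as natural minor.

C# minor

The numeral v denotes a minor triad on scale degree 5. With G# on degree 5, the tonic of the new key is C#.
Degree 5 carries a minor triad in natural-minor keys, so the destination is C# minor.
Check: the diatonic triads of C# minor (natural minor) are C#m (i), D#dim (ii°), E (III), F#m (iv), G#m (v), A (VI), B (VII) — G#m is indeed v.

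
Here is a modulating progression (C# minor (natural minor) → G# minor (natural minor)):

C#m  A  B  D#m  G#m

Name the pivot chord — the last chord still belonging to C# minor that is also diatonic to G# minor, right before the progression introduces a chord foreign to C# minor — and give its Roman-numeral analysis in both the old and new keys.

Chords diatonic to C# minor: C#m, D#dim, E, F#m, G#m, A, B.
Reading the progression, the first chord not in that set is D#m, so the modulation leaves C# minor there.
The chord immediately before D#m is B, which is diatonic to both keys: VII in C# minor and III in G# minor.

B — VII in C# minor, III in G# minor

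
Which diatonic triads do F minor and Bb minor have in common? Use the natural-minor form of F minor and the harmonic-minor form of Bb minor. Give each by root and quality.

Bbm

Triads in F minor (natural minor): Fm (i), Gdim (ii°), Ab (III), Bbm (iv), Cm (v), Db (VI), Eb (VII).
Triads in Bb minor (harmonic minor): Bbm (i), Cdim (ii°), Dbaug (III+), Ebm (iv), F (V), Gb (VI), Adim (vii°).
Shared triads with their functions: Bbm (iv in F minor, i in Bb minor).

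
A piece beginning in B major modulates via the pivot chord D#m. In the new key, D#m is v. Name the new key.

G# minor

The numeral v denotes a minor triad on scale degree 5. With D# on degree 5, the tonic of the new key is G#.
Degree 5 carries a minor triad in natural-minor keys, so the destination is G# minor.
Check: the diatonic triads of G# minor (natural minor) are G#m (i), A#dim (ii°), B (III), C#m (iv), D#m (v), E (VI), F# (VII) — D#m is indeed v.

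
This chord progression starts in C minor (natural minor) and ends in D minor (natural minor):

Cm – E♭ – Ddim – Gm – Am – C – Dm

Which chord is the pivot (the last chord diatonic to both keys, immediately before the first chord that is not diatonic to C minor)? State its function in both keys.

Chords diatonic to C minor: Cm, Ddim, E♭, Fm, Gm, A♭, B♭.
Reading the progression, the first chord not in that set is Am, so the modulation leaves C minor there.
The chord immediately before Am is Gm, which is diatonic to both keys: v in C minor and iv in D minor.

Gm — v in C minor, iv in D minor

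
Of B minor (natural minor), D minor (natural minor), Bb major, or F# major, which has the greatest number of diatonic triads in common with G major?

B minor

Triads of G major: G major (I), A minor (ii), B minor (iii), C major (IV), D major (V), E minor (vi), F# diminished (vii°).
B minor (natural minor) shares 4: G, Bm, D, Em.
D minor (natural minor) shares 2: Am, C.
Bb major shares 0: none.
F# major shares 0: none.
The most common triads (4) are shared with B minor.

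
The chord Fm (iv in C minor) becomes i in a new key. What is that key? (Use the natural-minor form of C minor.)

The numeral i denotes a minor triad on scale degree 1. With F on degree 1, the tonic of the new key is F.
Degree 1 carries a minor triad in minor keys, so the destination is F minor.
Check: the diatonic triads of F minor (natural minor) are Fm (i), Gdim (ii°), Ab (III), Bbm (iv), Cm (v), Db (VI), Eb (VII) — Fm is indeed i.

F minor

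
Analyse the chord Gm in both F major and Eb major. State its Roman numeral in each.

ii in F major; iii in Eb major

The scale of F major is F G A Bb C D E; G is degree 2, and the triad built there (G-Bb-D) is minor, so it is ii.
The scale of Eb major is Eb F G Ab Bb C D; G is degree 3, and the triad built there (G-Bb-D) is minor, so it is iii.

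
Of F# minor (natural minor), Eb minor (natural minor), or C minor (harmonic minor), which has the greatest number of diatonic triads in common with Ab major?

C minor

Triads of Ab major: Ab major (I), Bb minor (ii), C minor (iii), Db major (IV), Eb major (V), F minor (vi), G diminished (vii°).
F# minor (natural minor) shares 0: none.
Eb minor (natural minor) shares 2: Bbm, Db.
C minor (harmonic minor) shares 3: Ab, Cm, Fm.
The most common triads (3) are shared with C minor.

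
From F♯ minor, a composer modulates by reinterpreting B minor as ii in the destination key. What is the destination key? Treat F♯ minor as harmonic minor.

A major

The numeral ii denotes a minor triad on scale degree 2. With B on degree 2, the tonic of the new key is A.
Degree 2 carries a minor triad in major keys, so the destination is A major.
Check: the diatonic triads of A major are A (I), Bm (ii), C♯m (iii), D (IV), E (V), F♯m (vi), G♯dim (vii°) — B minor is indeed ii.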